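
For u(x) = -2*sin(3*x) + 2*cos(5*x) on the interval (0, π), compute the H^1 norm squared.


||u||_{H^1(0,π)}^2 = 72*π

u'(x) = -10*sin(5*x) - 6*cos(3*x).
Expand u² and (u')² and integrate term by term on (0, π), using: for integers n ≥ 1, ∫_0^π sin²(nx) dx = ∫_0^π cos²(nx) dx = π/2; for n ≠ n', ∫_0^π sin(nx)sin(n'x) dx = ∫_0^π cos(nx)cos(n'x) dx = 0; and by product-to-sum, ∫_0^π sin(nx)cos(n'x) dx = ½∫_0^π [sin((n+n')x) + sin((n−n')x)] dx, which is 0 when n+n' is even and 2n/(n²−n'²) when n+n' is odd (it need not vanish on (0, π)).
  u² squared terms: (-2)²·∫sin(3x)² dx = 4·π/2 = 2*π;  (2)²·∫cos(5x)² dx = 4·π/2 = 2*π.
  u² cross terms: 2·(-2)·(2)·∫sin(3x)·cos(5x) dx = -8·(0) = 0.
  So ∫_0^π u² dx = 2*π + 2*π + 0 = 4*π.
  (u')² squared terms: (-10)²·∫sin(5x)² dx = 100·π/2 = 50*π;  (-6)²·∫cos(3x)² dx = 36·π/2 = 18*π.
  (u')² cross terms: 2·(-10)·(-6)·∫sin(5x)·cos(3x) dx = 120·(0) = 0.
  So ∫_0^π (u')² dx = 50*π + 18*π + 0 = 68*π.
||u||_{H^1}^2 = (4*π) + (68*π) = 72*π.


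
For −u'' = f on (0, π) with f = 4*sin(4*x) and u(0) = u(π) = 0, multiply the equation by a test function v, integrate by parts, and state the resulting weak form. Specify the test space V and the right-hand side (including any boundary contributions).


V = H^1_0(0, π) (so v(0) = v(π) = 0); weak form: ∫_0^π u'v' dx = ∫_0^π (4*sin(4*x)) v dx for all v ∈ V.

Multiply both sides by a test function v and integrate from 0 to π:
  ∫_0^π −u''(x) v(x) dx = ∫_0^π f(x) v(x) dx.
Integrate the LHS by parts once:
  ∫_0^π −u'' v dx = −[u'(x) v(x)]_0^π + ∫_0^π u'(x) v'(x) dx.
Thus ∫_0^π u'(x) v'(x) dx = ∫_0^π f(x) v(x) dx + [u'(x) v(x)]_0^π.
Choose V so that boundary terms are either known or forced to vanish.
u is Dirichlet: u(0) = u(π) = 0. Let V = H^1_0(0, π); then v(0) = v(π) = 0, and [u' v]_0^π = 0.
Weak formulation: find u (satisfying any essential BC) such that ∫_0^π u'(x) v'(x) dx = ∫_0^π f v dx for all v ∈ V.
Substituting f(x) = 4*sin(4*x), the right-hand side is ∫_0^π (4*sin(4*x)) v dx.


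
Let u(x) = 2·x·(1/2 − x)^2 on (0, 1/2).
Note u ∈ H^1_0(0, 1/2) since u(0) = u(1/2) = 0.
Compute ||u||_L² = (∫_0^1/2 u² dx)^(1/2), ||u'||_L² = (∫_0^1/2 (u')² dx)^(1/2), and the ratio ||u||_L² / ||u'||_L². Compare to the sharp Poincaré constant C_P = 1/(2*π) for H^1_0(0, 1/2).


||u||_L² / ||u'||_L² = sqrt(14)/28 < C_P = 1/(2*π).

u(x) = 2·x·(1/2 − x)^2, so u'(x) = (x - 1/2)*(6*x - 1).
u(x) = 2·x·(1/2 − x)^2 vanishes at x = 0 and x = 1/2, so u ∈ H^1_0(0, 1/2). Differentiate via the product rule and integrate the resulting polynomials term by term.
  ∫_0^1/2 u² dx = ∫_0^1/2 (4*x^6 - 8*x^5 + 6*x^4 - 2*x^3 + x^2/4) dx. Term by term:
    ∫_0^1/2 4*x^6 dx = 1/224;  ∫_0^1/2 -8*x^5 dx = -1/48;  ∫_0^1/2 6*x^4 dx = 3/80;
    ∫_0^1/2 -2*x^3 dx = -1/32;  ∫_0^1/2 x^2/4 dx = 1/96.
  Sum: 1/224 − 1/48 + 3/80 − 1/32 + 1/96 = 1/3360.
  ∫_0^1/2 (u')² dx = ∫_0^1/2 (36*x^4 - 48*x^3 + 22*x^2 - 4*x + 1/4) dx. Term by term:
    ∫_0^1/2 36*x^4 dx = 9/40;  ∫_0^1/2 -48*x^3 dx = -3/4;  ∫_0^1/2 22*x^2 dx = 11/12;
    ∫_0^1/2 -4*x dx = -1/2;  ∫_0^1/2 1/4 dx = 1/8.
  Sum: 9/40 − 3/4 + 11/12 − 1/2 + 1/8 = 1/60.
∫_0^1/2 u² dx = 1/3360, so ||u||_L² = sqrt(210)/840.
∫_0^1/2 (u')² dx = 1/60, so ||u'||_L² = sqrt(15)/30.
Ratio ||u||_L² / ||u'||_L² = sqrt(14)/28.
Sharp Poincaré constant on H^1_0(0, 1/2) is C_P = L/π = 1/(2*π), achieved by sin(2*π·x).
A polynomial bump cannot attain the sharp Poincaré constant (only the first sine eigenfunction does), so the ratio is strictly less than C_P, consistent with ||u||_L² ≤ C_P ||u'||_L².


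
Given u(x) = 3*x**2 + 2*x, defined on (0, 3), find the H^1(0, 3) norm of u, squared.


||u||_{H^1}^2 = 5802/5

The H^1 norm (squared) on an interval (0, L) is
  ||u||_{H^1}^2 = ∫_0^L u(x)^2 dx + ∫_0^L u'(x)^2 dx.
Compute u'(x) = 6*x + 2.
Then u(x)^2 = 9*x**4 + 12*x**3 + 4*x**2 and u'(x)^2 = 36*x**2 + 24*x + 4.
Integrate each monomial from 0 to 3 using ∫_0^3 c·x^n dx = c·3^(n+1)/(n+1):
  ∫_0^3 u(x)^2 dx = ∫_0^3 (9*x^4 + 12*x^3 + 4*x^2) dx. Term by term:
    ∫_0^3 9*x^4 dx = 2187/5;  ∫_0^3 12*x^3 dx = 243;  ∫_0^3 4*x^2 dx = 36.
  Sum: 2187/5 + 243 + 36 = 3582/5.
  ∫_0^3 u'(x)^2 dx = ∫_0^3 (36*x^2 + 24*x + 4) dx. Term by term:
    ∫_0^3 36*x^2 dx = 324;  ∫_0^3 24*x dx = 108;  ∫_0^3 4 dx = 12.
  Sum: 324 + 108 + 12 = 444.
Adding: ||u||_{H^1}^2 = 3582/5 + 444 = 5802/5.


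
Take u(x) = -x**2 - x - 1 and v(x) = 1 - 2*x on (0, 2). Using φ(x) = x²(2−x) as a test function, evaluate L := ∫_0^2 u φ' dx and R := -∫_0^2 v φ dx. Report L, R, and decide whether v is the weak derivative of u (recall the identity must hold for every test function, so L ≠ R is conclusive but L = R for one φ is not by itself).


LHS = 68/15, RHS = 28/15. No, v is not the weak derivative of u.

u(x) = -x**2 - x - 1, classical derivative u'(x) = -2*x - 1.
φ(x) = x²(2−x), so φ'(x) = x*(4 - 3*x).
Note φ(0) = φ(2) = 0, so the boundary term u·φ vanishes.
LHS = ∫_0^2 u(x) φ'(x) dx = ∫_0^2 (3*x^4 - x^3 - x^2 - 4*x) dx. Term by term:
  ∫_0^2 3*x^4 dx = 96/5;  ∫_0^2 -x^3 dx = -4;  ∫_0^2 -x^2 dx = -8/3;
  ∫_0^2 -4*x dx = -8.
Sum: 96/5 − 4 − 8/3 − 8 = 68/15.
So LHS = 68/15.
∫_0^2 v(x) φ(x) dx = ∫_0^2 (2*x^4 - 5*x^3 + 2*x^2) dx. Term by term:
  ∫_0^2 2*x^4 dx = 64/5;  ∫_0^2 -5*x^3 dx = -20;  ∫_0^2 2*x^2 dx = 16/3.
Sum: 64/5 − 20 + 16/3 = -28/15.
So RHS = -∫_0^2 v(x) φ(x) dx = 28/15.
LHS − RHS = 8/3 ≠ 0, so the identity fails.
(For a valid weak derivative the identity must hold for EVERY test function, in particular this one. The failure shows v is NOT the weak derivative of u.)
Correct weak derivative would be u'(x) = -2*x - 1.


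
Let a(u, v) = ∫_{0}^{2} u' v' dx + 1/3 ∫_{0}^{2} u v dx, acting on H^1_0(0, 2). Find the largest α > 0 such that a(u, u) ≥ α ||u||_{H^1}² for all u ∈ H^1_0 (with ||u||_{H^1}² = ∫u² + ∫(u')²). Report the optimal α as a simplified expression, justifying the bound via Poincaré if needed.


α = (4/3 + π^2)/(4 + π^2)

Coercivity of a(·,·) on H^1_0(0, 2) means a(u, u) ≥ α ||u||_{H^1}² for every u ∈ H^1_0.
The interval has length L = 2, and Poincaré/coercivity depend only on L. Here a(u, u) = ∫(u')² + (1/3)·∫u².
Here 0 < c = 1/3 < 1. The condition a(u,u) ≥ α||u||_{H^1}² reads (1−α)∫(u')² ≥ (α−c)∫u². Any admissible α is ≤ 1 (rapidly oscillating u have ∫u²/∫(u')² → 0), and α = 1 would force 0 ≥ (1−c)∫u², impossible since c < 1; so 1−α > 0. By the sharp Poincaré inequality on H^1_0 of an interval of length L, ∫(u')² ≥ (π/L)²∫u² with equality for the first sine mode sin(π(x−x₀)/L) (x₀ the left endpoint), so the inequality holds for all u iff (1−α)(π/L)² ≥ α − c, i.e. α ≤ ((π/L)² + c)/((π/L)² + 1) = (1 + c(L/π)²)/(1 + (L/π)²). With (π/L)² = π^2/4 and c = 1/3, the largest admissible constant is α = ((π/L)² + c)/((π/L)² + 1).
Simplifying, α = (4/3 + π^2)/(4 + π^2).


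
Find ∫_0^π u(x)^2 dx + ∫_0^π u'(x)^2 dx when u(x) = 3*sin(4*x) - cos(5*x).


||u||_{H^1(0,π)}^2 = 416/3 + 179*π/2

u'(x) = 5*sin(5*x) + 12*cos(4*x).
Expand u² and (u')² and integrate term by term on (0, π), using: for integers n ≥ 1, ∫_0^π sin²(nx) dx = ∫_0^π cos²(nx) dx = π/2; for n ≠ n', ∫_0^π sin(nx)sin(n'x) dx = ∫_0^π cos(nx)cos(n'x) dx = 0; and by product-to-sum, ∫_0^π sin(nx)cos(n'x) dx = ½∫_0^π [sin((n+n')x) + sin((n−n')x)] dx, which is 0 when n+n' is even and 2n/(n²−n'²) when n+n' is odd (it need not vanish on (0, π)).
  u² squared terms: (-1)²·∫cos(5x)² dx = 1·π/2 = π/2;  (3)²·∫sin(4x)² dx = 9·π/2 = 9*π/2.
  u² cross terms: 2·(-1)·(3)·∫cos(5x)·sin(4x) dx = -6·(-8/9) = 16/3.
  So ∫_0^π u² dx = π/2 + 9*π/2 + 16/3 = 16/3 + 5*π.
  (u')² squared terms: (5)²·∫sin(5x)² dx = 25·π/2 = 25*π/2;  (12)²·∫cos(4x)² dx = 144·π/2 = 72*π.
  (u')² cross terms: 2·(5)·(12)·∫sin(5x)·cos(4x) dx = 120·(10/9) = 400/3.
  So ∫_0^π (u')² dx = 25*π/2 + 72*π + 400/3 = 400/3 + 169*π/2.
||u||_{H^1}^2 = (16/3 + 5*π) + (400/3 + 169*π/2) = 416/3 + 179*π/2.


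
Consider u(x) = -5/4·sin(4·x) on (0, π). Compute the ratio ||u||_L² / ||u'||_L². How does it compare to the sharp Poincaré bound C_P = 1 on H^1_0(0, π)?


||u||_L² / ||u'||_L² = 1/4 < C_P = 1.

u(x) = -5/4·sin(4·x), so u'(x) = -5*cos(4*x).
Writing u(x) = A·sin(kπx/L) with A = -5/4 and k = 4, use ∫_0^L sin²(kπx/L) dx = L/2 and ∫_0^L cos²(kπx/L) dx = L/2.
u² = 25/16·sin²(4·x) and (u')² = 25·cos²(4·x), and each of sin², cos² integrates to L/2 = π/2 over (0, π).
∫_0^π u² dx = 25*π/32, so ||u||_L² = 5*sqrt(2)*sqrt(π)/8.
∫_0^π (u')² dx = 25*π/2, so ||u'||_L² = 5*sqrt(2)*sqrt(π)/2.
Ratio ||u||_L² / ||u'||_L² = 1/4.
Sharp Poincaré constant on H^1_0(0, π) is C_P = L/π = 1, achieved by sin(x).
This is the k = 4 harmonic; the ratio L/(kπ) is strictly less than C_P = L/π, consistent with the sharp inequality ||u||_L² ≤ C_P ||u'||_L².


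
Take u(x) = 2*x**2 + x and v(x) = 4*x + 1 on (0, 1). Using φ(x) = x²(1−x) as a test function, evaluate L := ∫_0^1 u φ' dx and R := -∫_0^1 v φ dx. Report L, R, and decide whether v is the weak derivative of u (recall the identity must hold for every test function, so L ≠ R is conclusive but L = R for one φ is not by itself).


LHS = -17/60, RHS = -17/60. Yes, v = u' weakly.

u(x) = 2*x**2 + x, classical derivative u'(x) = 4*x + 1.
φ(x) = x²(1−x), so φ'(x) = x*(2 - 3*x).
Note φ(0) = φ(1) = 0, so the boundary term u·φ vanishes.
LHS = ∫_0^1 u(x) φ'(x) dx = ∫_0^1 (-6*x^4 + x^3 + 2*x^2) dx. Term by term:
  ∫_0^1 -6*x^4 dx = -6/5;  ∫_0^1 x^3 dx = 1/4;  ∫_0^1 2*x^2 dx = 2/3.
Sum: -6/5 + 1/4 + 2/3 = -17/60.
So LHS = -17/60.
∫_0^1 v(x) φ(x) dx = ∫_0^1 (-4*x^4 + 3*x^3 + x^2) dx. Term by term:
  ∫_0^1 -4*x^4 dx = -4/5;  ∫_0^1 3*x^3 dx = 3/4;  ∫_0^1 x^2 dx = 1/3.
Sum: -4/5 + 3/4 + 1/3 = 17/60.
So RHS = -∫_0^1 v(x) φ(x) dx = -17/60.
LHS = RHS, so the identity holds for this test φ.
Moreover u is smooth here and v(x) = u'(x) = 4*x + 1 pointwise, so the identity holds for every test function. Hence v is the weak derivative of u.


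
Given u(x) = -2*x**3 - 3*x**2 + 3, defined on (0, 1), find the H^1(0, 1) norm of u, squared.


||u||_{H^1}^2 = 291/7

The H^1 norm (squared) on an interval (0, L) is
  ||u||_{H^1}^2 = ∫_0^L u(x)^2 dx + ∫_0^L u'(x)^2 dx.
Compute u'(x) = -6*x**2 - 6*x.
Then u(x)^2 = 4*x**6 + 12*x**5 + 9*x**4 - 12*x**3 - 18*x**2 + 9 and u'(x)^2 = 36*x**4 + 72*x**3 + 36*x**2.
Integrate each monomial from 0 to 1 using ∫_0^1 c·x^n dx = c·1^(n+1)/(n+1):
  ∫_0^1 u(x)^2 dx = ∫_0^1 (4*x^6 + 12*x^5 + 9*x^4 - 12*x^3 - 18*x^2 + 9) dx. Term by term:
    ∫_0^1 4*x^6 dx = 4/7;  ∫_0^1 12*x^5 dx = 2;  ∫_0^1 9*x^4 dx = 9/5;
    ∫_0^1 -12*x^3 dx = -3;  ∫_0^1 -18*x^2 dx = -6;  ∫_0^1 9 dx = 9.
  Sum: 4/7 + 2 + 9/5 − 3 − 6 + 9 = 153/35.
  ∫_0^1 u'(x)^2 dx = ∫_0^1 (36*x^4 + 72*x^3 + 36*x^2) dx. Term by term:
    ∫_0^1 36*x^4 dx = 36/5;  ∫_0^1 72*x^3 dx = 18;  ∫_0^1 36*x^2 dx = 12.
  Sum: 36/5 + 18 + 12 = 186/5.
Adding: ||u||_{H^1}^2 = 153/35 + 186/5 = 291/7.


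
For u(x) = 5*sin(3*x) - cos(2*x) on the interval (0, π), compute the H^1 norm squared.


||u||_{H^1(0,π)}^2 = -60 + 255*π/2

u'(x) = 2*sin(2*x) + 15*cos(3*x).
Expand u² and (u')² and integrate term by term on (0, π), using: for integers n ≥ 1, ∫_0^π sin²(nx) dx = ∫_0^π cos²(nx) dx = π/2; for n ≠ n', ∫_0^π sin(nx)sin(n'x) dx = ∫_0^π cos(nx)cos(n'x) dx = 0; and by product-to-sum, ∫_0^π sin(nx)cos(n'x) dx = ½∫_0^π [sin((n+n')x) + sin((n−n')x)] dx, which is 0 when n+n' is even and 2n/(n²−n'²) when n+n' is odd (it need not vanish on (0, π)).
  u² squared terms: (-1)²·∫cos(2x)² dx = 1·π/2 = π/2;  (5)²·∫sin(3x)² dx = 25·π/2 = 25*π/2.
  u² cross terms: 2·(-1)·(5)·∫cos(2x)·sin(3x) dx = -10·(6/5) = -12.
  So ∫_0^π u² dx = π/2 + 25*π/2 − 12 = -12 + 13*π.
  (u')² squared terms: (2)²·∫sin(2x)² dx = 4·π/2 = 2*π;  (15)²·∫cos(3x)² dx = 225·π/2 = 225*π/2.
  (u')² cross terms: 2·(2)·(15)·∫sin(2x)·cos(3x) dx = 60·(-4/5) = -48.
  So ∫_0^π (u')² dx = 2*π + 225*π/2 − 48 = -48 + 229*π/2.
||u||_{H^1}^2 = (-12 + 13*π) + (-48 + 229*π/2) = -60 + 255*π/2.


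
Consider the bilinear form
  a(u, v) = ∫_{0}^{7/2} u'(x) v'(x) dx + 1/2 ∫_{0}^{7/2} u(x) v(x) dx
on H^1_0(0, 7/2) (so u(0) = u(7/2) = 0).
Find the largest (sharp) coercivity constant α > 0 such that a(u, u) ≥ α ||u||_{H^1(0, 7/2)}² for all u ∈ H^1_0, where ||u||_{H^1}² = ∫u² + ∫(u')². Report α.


α = (49 + 8*π^2)/(2*(4*π^2 + 49))

Coercivity of a(·,·) on H^1_0(0, 7/2) means a(u, u) ≥ α ||u||_{H^1}² for every u ∈ H^1_0.
The interval has length L = 7/2, and Poincaré/coercivity depend only on L. Here a(u, u) = ∫(u')² + (1/2)·∫u².
Here 0 < c = 1/2 < 1. The condition a(u,u) ≥ α||u||_{H^1}² reads (1−α)∫(u')² ≥ (α−c)∫u². Any admissible α is ≤ 1 (rapidly oscillating u have ∫u²/∫(u')² → 0), and α = 1 would force 0 ≥ (1−c)∫u², impossible since c < 1; so 1−α > 0. By the sharp Poincaré inequality on H^1_0 of an interval of length L, ∫(u')² ≥ (π/L)²∫u² with equality for the first sine mode sin(π(x−x₀)/L) (x₀ the left endpoint), so the inequality holds for all u iff (1−α)(π/L)² ≥ α − c, i.e. α ≤ ((π/L)² + c)/((π/L)² + 1) = (1 + c(L/π)²)/(1 + (L/π)²). With (π/L)² = 4*π^2/49 and c = 1/2, the largest admissible constant is α = ((π/L)² + c)/((π/L)² + 1).
Simplifying, α = (49 + 8*π^2)/(2*(4*π^2 + 49)).


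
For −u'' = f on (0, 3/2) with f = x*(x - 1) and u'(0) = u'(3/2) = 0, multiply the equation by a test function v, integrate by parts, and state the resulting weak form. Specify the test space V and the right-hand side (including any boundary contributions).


V = H^1(0, 3/2) (no boundary constraint on v; u is determined up to an additive constant); weak form: ∫_0^3/2 u'v' dx = ∫_0^3/2 (x*(x - 1)) v dx for all v ∈ V.

Multiply both sides by a test function v and integrate from 0 to 3/2:
  ∫_0^3/2 −u''(x) v(x) dx = ∫_0^3/2 f(x) v(x) dx.
Integrate the LHS by parts once:
  ∫_0^3/2 −u'' v dx = −[u'(x) v(x)]_0^3/2 + ∫_0^3/2 u'(x) v'(x) dx.
Thus ∫_0^3/2 u'(x) v'(x) dx = ∫_0^3/2 f(x) v(x) dx + [u'(x) v(x)]_0^3/2.
Choose V so that boundary terms are either known or forced to vanish.
u has homogeneous Neumann: u'(0) = u'(3/2) = 0. So [u' v]_0^3/2 = 0·v(3/2) − 0·v(0) = 0 for any v; take V = H^1(0, 3/2).
Weak formulation: find u (satisfying any essential BC) such that ∫_0^3/2 u'(x) v'(x) dx = ∫_0^3/2 f v dx for all v ∈ V (homogeneous Neumann, so boundary terms vanish).
Substituting f(x) = x*(x - 1), the right-hand side is ∫_0^3/2 (x*(x - 1)) v dx.
Compatibility check (pure Neumann): taking v ≡ 1 ∈ V gives 0 = ∫_0^3/2 f dx + (0) − (0), i.e. ∫_0^3/2 f dx must equal u'(0) − u'(3/2) = 0. Indeed ∫_0^3/2 (x*(x - 1)) dx = 0, so the data are compatible. The solution is then unique only up to an additive constant (fix it e.g. by requiring ∫_0^3/2 u dx = 0).


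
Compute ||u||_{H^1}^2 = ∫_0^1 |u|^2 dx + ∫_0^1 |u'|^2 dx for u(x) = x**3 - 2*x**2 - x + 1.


||u||_{H^1}^2 = 947/210

The H^1 norm (squared) on an interval (0, L) is
  ||u||_{H^1}^2 = ∫_0^L u(x)^2 dx + ∫_0^L u'(x)^2 dx.
Compute u'(x) = 3*x**2 - 4*x - 1.
Then u(x)^2 = x**6 - 4*x**5 + 2*x**4 + 6*x**3 - 3*x**2 - 2*x + 1 and u'(x)^2 = 9*x**4 - 24*x**3 + 10*x**2 + 8*x + 1.
Integrate each monomial from 0 to 1 using ∫_0^1 c·x^n dx = c·1^(n+1)/(n+1):
  ∫_0^1 u(x)^2 dx = ∫_0^1 (x^6 - 4*x^5 + 2*x^4 + 6*x^3 - 3*x^2 - 2*x + 1) dx. Term by term:
    ∫_0^1 x^6 dx = 1/7;  ∫_0^1 -4*x^5 dx = -2/3;  ∫_0^1 2*x^4 dx = 2/5;
    ∫_0^1 6*x^3 dx = 3/2;  ∫_0^1 -3*x^2 dx = -1;  ∫_0^1 -2*x dx = -1;
    ∫_0^1 1 dx = 1.
  Sum: 1/7 − 2/3 + 2/5 + 3/2 − 1 − 1 + 1 = 79/210.
  ∫_0^1 u'(x)^2 dx = ∫_0^1 (9*x^4 - 24*x^3 + 10*x^2 + 8*x + 1) dx. Term by term:
    ∫_0^1 9*x^4 dx = 9/5;  ∫_0^1 -24*x^3 dx = -6;  ∫_0^1 10*x^2 dx = 10/3;
    ∫_0^1 8*x dx = 4;  ∫_0^1 1 dx = 1.
  Sum: 9/5 − 6 + 10/3 + 4 + 1 = 62/15.
Adding: ||u||_{H^1}^2 = 79/210 + 62/15 = 947/210.


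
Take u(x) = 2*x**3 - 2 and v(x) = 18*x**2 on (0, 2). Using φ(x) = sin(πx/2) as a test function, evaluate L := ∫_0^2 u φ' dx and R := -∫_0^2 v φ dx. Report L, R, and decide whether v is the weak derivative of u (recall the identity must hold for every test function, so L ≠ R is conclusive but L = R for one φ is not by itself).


LHS = -48/π + 192/π^3, RHS = -144/π + 576/π^3. No, v is not the weak derivative of u.

u(x) = 2*x**3 - 2, classical derivative u'(x) = 6*x**2.
φ(x) = sin(πx/2), so φ'(x) = π*cos(π*x/2)/2.
Note φ(0) = φ(2) = 0, so the boundary term u·φ vanishes.
LHS = ∫_0^2 u(x) φ'(x) dx = ∫_0^2 (π*x^3*cos(π*x/2) - π*cos(π*x/2)) dx. Term by term:
  ∫_0^2 -π*cos(π*x/2) dx = 0;  ∫_0^2 π*x^3*cos(π*x/2) dx = -48/π + 192/π^3.
Sum: 0 + -48/π + 192/π^3 = -48/π + 192/π^3.
So LHS = -48/π + 192/π^3.
∫_0^2 v(x) φ(x) dx = ∫_0^2 (18*x^2*sin(π*x/2)) dx. Term by term:
  ∫_0^2 18*x^2*sin(π*x/2) dx = -576/π^3 + 144/π.
So RHS = -∫_0^2 v(x) φ(x) dx = -144/π + 576/π^3.
LHS − RHS = -384/π^3 + 96/π ≠ 0, so the identity fails.
(For a valid weak derivative the identity must hold for EVERY test function, in particular this one. The failure shows v is NOT the weak derivative of u.)
Correct weak derivative would be u'(x) = 6*x**2.


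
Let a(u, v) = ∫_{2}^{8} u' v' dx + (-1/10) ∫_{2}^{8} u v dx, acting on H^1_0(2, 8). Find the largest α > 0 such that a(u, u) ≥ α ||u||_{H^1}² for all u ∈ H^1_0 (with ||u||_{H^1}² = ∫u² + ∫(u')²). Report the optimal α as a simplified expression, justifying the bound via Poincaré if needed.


α = (-18/5 + π^2)/(π^2 + 36)

Coercivity of a(·,·) on H^1_0(2, 8) means a(u, u) ≥ α ||u||_{H^1}² for every u ∈ H^1_0.
The interval has length L = 6, and Poincaré/coercivity depend only on L. Here a(u, u) = ∫(u')² + (-1/10)·∫u².
Here c = -1/10 < 0 with |c| < (π/L)² = π^2/36, so coercivity still holds. The condition a(u,u) ≥ α||u||_{H^1}² reads (1−α)∫(u')² ≥ (α−c)∫u². Any admissible α is ≤ 1 (rapidly oscillating u have ∫u²/∫(u')² → 0), and α = 1 would force 0 ≥ (1−c)∫u², impossible since c < 1; so 1−α > 0. By the sharp Poincaré inequality on H^1_0 of an interval of length L, ∫(u')² ≥ (π/L)²∫u² with equality for the first sine mode sin(π(x−x₀)/L) (x₀ the left endpoint), so the inequality holds for all u iff (1−α)(π/L)² ≥ α − c, i.e. α ≤ ((π/L)² + c)/((π/L)² + 1) = (1 + c(L/π)²)/(1 + (L/π)²). (Direct route, valid since c ≤ 0: Poincaré gives c∫u² ≥ c(L/π)²∫(u')², so a(u,u) ≥ (1 + c(L/π)²)∫(u')², while ||u||_{H^1}² ≤ (1 + (L/π)²)∫(u')²; dividing yields the same α.) With (π/L)² = π^2/36 and c = -1/10, the largest admissible constant is α = ((π/L)² + c)/((π/L)² + 1).
Simplifying, α = (-18/5 + π^2)/(π^2 + 36).


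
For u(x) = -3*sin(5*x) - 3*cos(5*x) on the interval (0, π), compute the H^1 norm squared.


||u||_{H^1(0,π)}^2 = 234*π

u'(x) = 15*sin(5*x) - 15*cos(5*x).
Expand u² and (u')² and integrate term by term on (0, π), using: for integers n ≥ 1, ∫_0^π sin²(nx) dx = ∫_0^π cos²(nx) dx = π/2; for n ≠ n', ∫_0^π sin(nx)sin(n'x) dx = ∫_0^π cos(nx)cos(n'x) dx = 0; and by product-to-sum, ∫_0^π sin(nx)cos(n'x) dx = ½∫_0^π [sin((n+n')x) + sin((n−n')x)] dx, which is 0 when n+n' is even and 2n/(n²−n'²) when n+n' is odd (it need not vanish on (0, π)).
  u² squared terms: (-3)²·∫cos(5x)² dx = 9·π/2 = 9*π/2;  (-3)²·∫sin(5x)² dx = 9·π/2 = 9*π/2.
  u² cross terms: 2·(-3)·(-3)·∫cos(5x)·sin(5x) dx = 18·(0) = 0.
  So ∫_0^π u² dx = 9*π/2 + 9*π/2 + 0 = 9*π.
  (u')² squared terms: (-15)²·∫cos(5x)² dx = 225·π/2 = 225*π/2;  (15)²·∫sin(5x)² dx = 225·π/2 = 225*π/2.
  (u')² cross terms: 2·(-15)·(15)·∫cos(5x)·sin(5x) dx = -450·(0) = 0.
  So ∫_0^π (u')² dx = 225*π/2 + 225*π/2 + 0 = 225*π.
||u||_{H^1}^2 = (9*π) + (225*π) = 234*π.


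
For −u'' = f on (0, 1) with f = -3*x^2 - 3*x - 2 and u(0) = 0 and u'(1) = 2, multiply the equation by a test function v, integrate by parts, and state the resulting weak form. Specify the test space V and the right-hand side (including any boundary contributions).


V = {v ∈ H^1(0, 1) : v(0) = 0} (test functions vanish at x = 0 where u is specified); weak form: ∫_0^1 u'v' dx = ∫_0^1 (-3*x^2 - 3*x - 2) v dx + 2·v(1) for all v ∈ V.

Multiply both sides by a test function v and integrate from 0 to 1:
  ∫_0^1 −u''(x) v(x) dx = ∫_0^1 f(x) v(x) dx.
Integrate the LHS by parts once:
  ∫_0^1 −u'' v dx = −[u'(x) v(x)]_0^1 + ∫_0^1 u'(x) v'(x) dx.
Thus ∫_0^1 u'(x) v'(x) dx = ∫_0^1 f(x) v(x) dx + [u'(x) v(x)]_0^1.
Choose V so that boundary terms are either known or forced to vanish.
Mixed BC: u(0) = 0 (Dirichlet) and u'(1) = 2 (Neumann). Define V = {v ∈ H^1(0, 1) : v(0) = 0}. Then [u' v]_0^1 = u'(1)·v(1) − u'(0)·0 = 2·v(1).
Weak formulation: find u (satisfying any essential BC) such that ∫_0^1 u'(x) v'(x) dx = ∫_0^1 f v dx + 2·v(1) for all v ∈ V (Dirichlet at 0 absorbed into V; Neumann datum at x = 1 contributes the boundary term).
Substituting f(x) = -3*x^2 - 3*x - 2, the right-hand side is ∫_0^1 (-3*x^2 - 3*x - 2) v dx + 2·v(1).


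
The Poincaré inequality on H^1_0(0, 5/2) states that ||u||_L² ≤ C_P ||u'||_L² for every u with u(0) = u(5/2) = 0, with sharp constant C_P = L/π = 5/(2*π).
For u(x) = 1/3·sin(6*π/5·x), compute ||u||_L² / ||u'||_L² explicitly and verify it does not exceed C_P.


||u||_L² / ||u'||_L² = 5/(6*π) < C_P = 5/(2*π).

u(x) = 1/3·sin(6*π/5·x), so u'(x) = 2*π*cos(6*π*x/5)/5.
Writing u(x) = A·sin(kπx/L) with A = 1/3 and k = 3, use ∫_0^L sin²(kπx/L) dx = L/2 and ∫_0^L cos²(kπx/L) dx = L/2.
u² = 1/9·sin²(6*π/5·x) and (u')² = 4*π^2/25·cos²(6*π/5·x), and each of sin², cos² integrates to L/2 = 5/4 over (0, 5/2).
∫_0^5/2 u² dx = 5/36, so ||u||_L² = sqrt(5)/6.
∫_0^5/2 (u')² dx = π^2/5, so ||u'||_L² = sqrt(5)*π/5.
Ratio ||u||_L² / ||u'||_L² = 5/(6*π).
Sharp Poincaré constant on H^1_0(0, 5/2) is C_P = L/π = 5/(2*π), achieved by sin(2*π/5·x).
This is the k = 3 harmonic; the ratio L/(kπ) is strictly less than C_P = L/π, consistent with the sharp inequality ||u||_L² ≤ C_P ||u'||_L².


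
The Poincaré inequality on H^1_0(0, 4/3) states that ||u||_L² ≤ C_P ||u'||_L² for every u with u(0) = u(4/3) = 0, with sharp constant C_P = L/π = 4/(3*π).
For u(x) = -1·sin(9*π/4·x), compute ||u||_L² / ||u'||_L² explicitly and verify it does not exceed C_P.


||u||_L² / ||u'||_L² = 4/(9*π) < C_P = 4/(3*π).

u(x) = -1·sin(9*π/4·x), so u'(x) = -9*π*cos(9*π*x/4)/4.
Writing u(x) = A·sin(kπx/L) with A = -1 and k = 3, use ∫_0^L sin²(kπx/L) dx = L/2 and ∫_0^L cos²(kπx/L) dx = L/2.
u² = 1·sin²(9*π/4·x) and (u')² = 81*π^2/16·cos²(9*π/4·x), and each of sin², cos² integrates to L/2 = 2/3 over (0, 4/3).
∫_0^4/3 u² dx = 2/3, so ||u||_L² = sqrt(6)/3.
∫_0^4/3 (u')² dx = 27*π^2/8, so ||u'||_L² = 3*sqrt(6)*π/4.
Ratio ||u||_L² / ||u'||_L² = 4/(9*π).
Sharp Poincaré constant on H^1_0(0, 4/3) is C_P = L/π = 4/(3*π), achieved by sin(3*π/4·x).
This is the k = 3 harmonic; the ratio L/(kπ) is strictly less than C_P = L/π, consistent with the sharp inequality ||u||_L² ≤ C_P ||u'||_L².


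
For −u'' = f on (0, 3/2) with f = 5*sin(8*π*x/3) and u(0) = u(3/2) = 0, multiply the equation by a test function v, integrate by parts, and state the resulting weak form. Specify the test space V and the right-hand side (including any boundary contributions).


V = H^1_0(0, 3/2) (so v(0) = v(3/2) = 0); weak form: ∫_0^3/2 u'v' dx = ∫_0^3/2 (5*sin(8*π*x/3)) v dx for all v ∈ V.

Multiply both sides by a test function v and integrate from 0 to 3/2:
  ∫_0^3/2 −u''(x) v(x) dx = ∫_0^3/2 f(x) v(x) dx.
Integrate the LHS by parts once:
  ∫_0^3/2 −u'' v dx = −[u'(x) v(x)]_0^3/2 + ∫_0^3/2 u'(x) v'(x) dx.
Thus ∫_0^3/2 u'(x) v'(x) dx = ∫_0^3/2 f(x) v(x) dx + [u'(x) v(x)]_0^3/2.
Choose V so that boundary terms are either known or forced to vanish.
u is Dirichlet: u(0) = u(3/2) = 0. Let V = H^1_0(0, 3/2); then v(0) = v(3/2) = 0, and [u' v]_0^3/2 = 0.
Weak formulation: find u (satisfying any essential BC) such that ∫_0^3/2 u'(x) v'(x) dx = ∫_0^3/2 f v dx for all v ∈ V.
Substituting f(x) = 5*sin(8*π*x/3), the right-hand side is ∫_0^3/2 (5*sin(8*π*x/3)) v dx.


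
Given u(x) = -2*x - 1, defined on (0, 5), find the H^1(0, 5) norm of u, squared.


||u||_{H^1}^2 = 725/3

The H^1 norm (squared) on an interval (0, L) is
  ||u||_{H^1}^2 = ∫_0^L u(x)^2 dx + ∫_0^L u'(x)^2 dx.
Compute u'(x) = -2.
Then u(x)^2 = 4*x**2 + 4*x + 1 and u'(x)^2 = 4.
Integrate each monomial from 0 to 5 using ∫_0^5 c·x^n dx = c·5^(n+1)/(n+1):
  ∫_0^5 u(x)^2 dx = ∫_0^5 (4*x^2 + 4*x + 1) dx. Term by term:
    ∫_0^5 4*x^2 dx = 500/3;  ∫_0^5 4*x dx = 50;  ∫_0^5 1 dx = 5.
  Sum: 500/3 + 50 + 5 = 665/3.
  ∫_0^5 u'(x)^2 dx = ∫_0^5 (4) dx. Term by term:
    ∫_0^5 4 dx = 20.
Adding: ||u||_{H^1}^2 = 665/3 + 20 = 725/3.


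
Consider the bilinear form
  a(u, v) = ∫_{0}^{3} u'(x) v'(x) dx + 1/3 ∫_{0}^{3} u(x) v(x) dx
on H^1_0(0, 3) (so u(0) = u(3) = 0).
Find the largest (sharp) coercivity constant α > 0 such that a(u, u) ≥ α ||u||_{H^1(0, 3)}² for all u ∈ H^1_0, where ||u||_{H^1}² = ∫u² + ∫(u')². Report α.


α = (3 + π^2)/(9 + π^2)

Coercivity of a(·,·) on H^1_0(0, 3) means a(u, u) ≥ α ||u||_{H^1}² for every u ∈ H^1_0.
The interval has length L = 3, and Poincaré/coercivity depend only on L. Here a(u, u) = ∫(u')² + (1/3)·∫u².
Here 0 < c = 1/3 < 1. The condition a(u,u) ≥ α||u||_{H^1}² reads (1−α)∫(u')² ≥ (α−c)∫u². Any admissible α is ≤ 1 (rapidly oscillating u have ∫u²/∫(u')² → 0), and α = 1 would force 0 ≥ (1−c)∫u², impossible since c < 1; so 1−α > 0. By the sharp Poincaré inequality on H^1_0 of an interval of length L, ∫(u')² ≥ (π/L)²∫u² with equality for the first sine mode sin(π(x−x₀)/L) (x₀ the left endpoint), so the inequality holds for all u iff (1−α)(π/L)² ≥ α − c, i.e. α ≤ ((π/L)² + c)/((π/L)² + 1) = (1 + c(L/π)²)/(1 + (L/π)²). With (π/L)² = π^2/9 and c = 1/3, the largest admissible constant is α = ((π/L)² + c)/((π/L)² + 1).
Simplifying, α = (3 + π^2)/(9 + π^2).


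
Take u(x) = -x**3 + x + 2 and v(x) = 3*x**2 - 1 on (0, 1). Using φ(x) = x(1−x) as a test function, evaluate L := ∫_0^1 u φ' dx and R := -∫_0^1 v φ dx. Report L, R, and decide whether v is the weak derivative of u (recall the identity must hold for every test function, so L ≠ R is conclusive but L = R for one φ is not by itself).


LHS = -1/60, RHS = 1/60. No, v is not the weak derivative of u.

u(x) = -x**3 + x + 2, classical derivative u'(x) = 1 - 3*x**2.
φ(x) = x(1−x), so φ'(x) = 1 - 2*x.
Note φ(0) = φ(1) = 0, so the boundary term u·φ vanishes.
LHS = ∫_0^1 u(x) φ'(x) dx = ∫_0^1 (2*x^4 - x^3 - 2*x^2 - 3*x + 2) dx. Term by term:
  ∫_0^1 2*x^4 dx = 2/5;  ∫_0^1 -x^3 dx = -1/4;  ∫_0^1 -2*x^2 dx = -2/3;
  ∫_0^1 -3*x dx = -3/2;  ∫_0^1 2 dx = 2.
Sum: 2/5 − 1/4 − 2/3 − 3/2 + 2 = -1/60.
So LHS = -1/60.
∫_0^1 v(x) φ(x) dx = ∫_0^1 (-3*x^4 + 3*x^3 + x^2 - x) dx. Term by term:
  ∫_0^1 -3*x^4 dx = -3/5;  ∫_0^1 3*x^3 dx = 3/4;  ∫_0^1 x^2 dx = 1/3;
  ∫_0^1 -x dx = -1/2.
Sum: -3/5 + 3/4 + 1/3 − 1/2 = -1/60.
So RHS = -∫_0^1 v(x) φ(x) dx = 1/60.
LHS − RHS = -1/30 ≠ 0, so the identity fails.
(For a valid weak derivative the identity must hold for EVERY test function, in particular this one. The failure shows v is NOT the weak derivative of u.)
Correct weak derivative would be u'(x) = 1 - 3*x**2.


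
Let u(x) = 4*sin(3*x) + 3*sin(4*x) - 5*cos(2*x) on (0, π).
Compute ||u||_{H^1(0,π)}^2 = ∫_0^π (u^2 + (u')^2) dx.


||u||_{H^1(0,π)}^2 = -240 + 219*π

u'(x) = 10*sin(2*x) + 12*cos(3*x) + 12*cos(4*x).
Expand u² and (u')² and integrate term by term on (0, π), using: for integers n ≥ 1, ∫_0^π sin²(nx) dx = ∫_0^π cos²(nx) dx = π/2; for n ≠ n', ∫_0^π sin(nx)sin(n'x) dx = ∫_0^π cos(nx)cos(n'x) dx = 0; and by product-to-sum, ∫_0^π sin(nx)cos(n'x) dx = ½∫_0^π [sin((n+n')x) + sin((n−n')x)] dx, which is 0 when n+n' is even and 2n/(n²−n'²) when n+n' is odd (it need not vanish on (0, π)).
  u² squared terms: (-5)²·∫cos(2x)² dx = 25·π/2 = 25*π/2;  (3)²·∫sin(4x)² dx = 9·π/2 = 9*π/2;  (4)²·∫sin(3x)² dx = 16·π/2 = 8*π.
  u² cross terms: 2·(-5)·(3)·∫cos(2x)·sin(4x) dx = -30·(0) = 0;  2·(-5)·(4)·∫cos(2x)·sin(3x) dx = -40·(6/5) = -48;  2·(3)·(4)·∫sin(4x)·sin(3x) dx = 24·(0) = 0.
  So ∫_0^π u² dx = 25*π/2 + 9*π/2 + 8*π + 0 − 48 + 0 = -48 + 25*π.
  (u')² squared terms: (10)²·∫sin(2x)² dx = 100·π/2 = 50*π;  (12)²·∫cos(3x)² dx = 144·π/2 = 72*π;  (12)²·∫cos(4x)² dx = 144·π/2 = 72*π.
  (u')² cross terms: 2·(10)·(12)·∫sin(2x)·cos(3x) dx = 240·(-4/5) = -192;  2·(10)·(12)·∫sin(2x)·cos(4x) dx = 240·(0) = 0;  2·(12)·(12)·∫cos(3x)·cos(4x) dx = 288·(0) = 0.
  So ∫_0^π (u')² dx = 50*π + 72*π + 72*π − 192 + 0 + 0 = -192 + 194*π.
||u||_{H^1}^2 = (-48 + 25*π) + (-192 + 194*π) = -240 + 219*π.


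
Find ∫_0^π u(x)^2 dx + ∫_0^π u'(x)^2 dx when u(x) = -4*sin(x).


||u||_{H^1(0,π)}^2 = 16*π

u'(x) = -4*cos(x).
Expand u² and (u')² and integrate term by term on (0, π), using: for integers n ≥ 1, ∫_0^π sin²(nx) dx = ∫_0^π cos²(nx) dx = π/2; for n ≠ n', ∫_0^π sin(nx)sin(n'x) dx = ∫_0^π cos(nx)cos(n'x) dx = 0; and by product-to-sum, ∫_0^π sin(nx)cos(n'x) dx = ½∫_0^π [sin((n+n')x) + sin((n−n')x)] dx, which is 0 when n+n' is even and 2n/(n²−n'²) when n+n' is odd (it need not vanish on (0, π)).
  u² squared terms: (-4)²·∫sin(x)² dx = 16·π/2 = 8*π.
  So ∫_0^π u² dx = 8*π.
  (u')² squared terms: (-4)²·∫cos(x)² dx = 16·π/2 = 8*π.
  So ∫_0^π (u')² dx = 8*π.
||u||_{H^1}^2 = (8*π) + (8*π) = 16*π.


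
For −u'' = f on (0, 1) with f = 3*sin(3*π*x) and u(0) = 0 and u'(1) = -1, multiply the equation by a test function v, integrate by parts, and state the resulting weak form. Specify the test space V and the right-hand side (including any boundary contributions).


V = {v ∈ H^1(0, 1) : v(0) = 0} (test functions vanish at x = 0 where u is specified); weak form: ∫_0^1 u'v' dx = ∫_0^1 (3*sin(3*π*x)) v dx − v(1) for all v ∈ V.

Multiply both sides by a test function v and integrate from 0 to 1:
  ∫_0^1 −u''(x) v(x) dx = ∫_0^1 f(x) v(x) dx.
Integrate the LHS by parts once:
  ∫_0^1 −u'' v dx = −[u'(x) v(x)]_0^1 + ∫_0^1 u'(x) v'(x) dx.
Thus ∫_0^1 u'(x) v'(x) dx = ∫_0^1 f(x) v(x) dx + [u'(x) v(x)]_0^1.
Choose V so that boundary terms are either known or forced to vanish.
Mixed BC: u(0) = 0 (Dirichlet) and u'(1) = -1 (Neumann). Define V = {v ∈ H^1(0, 1) : v(0) = 0}. Then [u' v]_0^1 = u'(1)·v(1) − u'(0)·0 = − v(1).
Weak formulation: find u (satisfying any essential BC) such that ∫_0^1 u'(x) v'(x) dx = ∫_0^1 f v dx − v(1) for all v ∈ V (Dirichlet at 0 absorbed into V; Neumann datum at x = 1 contributes the boundary term).
Substituting f(x) = 3*sin(3*π*x), the right-hand side is ∫_0^1 (3*sin(3*π*x)) v dx − v(1).


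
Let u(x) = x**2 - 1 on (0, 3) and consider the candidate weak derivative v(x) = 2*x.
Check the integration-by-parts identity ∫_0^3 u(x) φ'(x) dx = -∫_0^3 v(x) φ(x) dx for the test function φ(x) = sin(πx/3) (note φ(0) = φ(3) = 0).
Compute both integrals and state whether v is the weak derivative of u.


LHS = -18/π, RHS = -18/π. Yes, v = u' weakly.

u(x) = x**2 - 1, classical derivative u'(x) = 2*x.
φ(x) = sin(πx/3), so φ'(x) = π*cos(π*x/3)/3.
Note φ(0) = φ(3) = 0, so the boundary term u·φ vanishes.
LHS = ∫_0^3 u(x) φ'(x) dx = ∫_0^3 (π*x^2*cos(π*x/3)/3 - π*cos(π*x/3)/3) dx. Term by term:
  ∫_0^3 -π*cos(π*x/3)/3 dx = 0;  ∫_0^3 π*x^2*cos(π*x/3)/3 dx = -18/π.
Sum: 0 − 18/π = -18/π.
So LHS = -18/π.
∫_0^3 v(x) φ(x) dx = ∫_0^3 (2*x*sin(π*x/3)) dx. Term by term:
  ∫_0^3 2*x*sin(π*x/3) dx = 18/π.
So RHS = -∫_0^3 v(x) φ(x) dx = -18/π.
LHS = RHS, so the identity holds for this test φ.
Moreover u is smooth here and v(x) = u'(x) = 2*x pointwise, so the identity holds for every test function. Hence v is the weak derivative of u.


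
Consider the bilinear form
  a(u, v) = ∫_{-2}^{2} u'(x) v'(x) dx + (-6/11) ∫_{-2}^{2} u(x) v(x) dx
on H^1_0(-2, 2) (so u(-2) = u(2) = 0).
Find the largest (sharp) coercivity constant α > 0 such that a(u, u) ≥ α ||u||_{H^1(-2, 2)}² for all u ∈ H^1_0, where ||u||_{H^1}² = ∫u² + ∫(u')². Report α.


α = (-96/11 + π^2)/(π^2 + 16)

Coercivity of a(·,·) on H^1_0(-2, 2) means a(u, u) ≥ α ||u||_{H^1}² for every u ∈ H^1_0.
The interval has length L = 4, and Poincaré/coercivity depend only on L. Here a(u, u) = ∫(u')² + (-6/11)·∫u².
Here c = -6/11 < 0 with |c| < (π/L)² = π^2/16, so coercivity still holds. The condition a(u,u) ≥ α||u||_{H^1}² reads (1−α)∫(u')² ≥ (α−c)∫u². Any admissible α is ≤ 1 (rapidly oscillating u have ∫u²/∫(u')² → 0), and α = 1 would force 0 ≥ (1−c)∫u², impossible since c < 1; so 1−α > 0. By the sharp Poincaré inequality on H^1_0 of an interval of length L, ∫(u')² ≥ (π/L)²∫u² with equality for the first sine mode sin(π(x−x₀)/L) (x₀ the left endpoint), so the inequality holds for all u iff (1−α)(π/L)² ≥ α − c, i.e. α ≤ ((π/L)² + c)/((π/L)² + 1) = (1 + c(L/π)²)/(1 + (L/π)²). (Direct route, valid since c ≤ 0: Poincaré gives c∫u² ≥ c(L/π)²∫(u')², so a(u,u) ≥ (1 + c(L/π)²)∫(u')², while ||u||_{H^1}² ≤ (1 + (L/π)²)∫(u')²; dividing yields the same α.) With (π/L)² = π^2/16 and c = -6/11, the largest admissible constant is α = ((π/L)² + c)/((π/L)² + 1).
Simplifying, α = (-96/11 + π^2)/(π^2 + 16).


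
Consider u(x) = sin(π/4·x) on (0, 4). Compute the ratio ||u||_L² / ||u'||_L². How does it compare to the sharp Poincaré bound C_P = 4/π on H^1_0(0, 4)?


||u||_L² / ||u'||_L² = 4/π = C_P.

u(x) = sin(π/4·x), so u'(x) = π*cos(π*x/4)/4.
Writing u(x) = A·sin(kπx/L) with A = 1 and k = 1, use ∫_0^L sin²(kπx/L) dx = L/2 and ∫_0^L cos²(kπx/L) dx = L/2.
u² = 1·sin²(π/4·x) and (u')² = π^2/16·cos²(π/4·x), and each of sin², cos² integrates to L/2 = 2 over (0, 4).
∫_0^4 u² dx = 2, so ||u||_L² = sqrt(2).
∫_0^4 (u')² dx = π^2/8, so ||u'||_L² = sqrt(2)*π/4.
Ratio ||u||_L² / ||u'||_L² = 4/π.
Sharp Poincaré constant on H^1_0(0, 4) is C_P = L/π = 4/π, achieved by sin(π/4·x).
This is the k = 1 eigenfunction (up to amplitude), so the ratio equals the sharp Poincaré constant exactly.


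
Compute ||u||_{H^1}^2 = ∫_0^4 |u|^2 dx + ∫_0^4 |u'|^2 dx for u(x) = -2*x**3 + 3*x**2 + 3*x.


||u||_{H^1}^2 = 174604/35

The H^1 norm (squared) on an interval (0, L) is
  ||u||_{H^1}^2 = ∫_0^L u(x)^2 dx + ∫_0^L u'(x)^2 dx.
Compute u'(x) = -6*x**2 + 6*x + 3.
Then u(x)^2 = 4*x**6 - 12*x**5 - 3*x**4 + 18*x**3 + 9*x**2 and u'(x)^2 = 36*x**4 - 72*x**3 + 36*x + 9.
Integrate each monomial from 0 to 4 using ∫_0^4 c·x^n dx = c·4^(n+1)/(n+1):
  ∫_0^4 u(x)^2 dx = ∫_0^4 (4*x^6 - 12*x^5 - 3*x^4 + 18*x^3 + 9*x^2) dx. Term by term:
    ∫_0^4 4*x^6 dx = 65536/7;  ∫_0^4 -12*x^5 dx = -8192;  ∫_0^4 -3*x^4 dx = -3072/5;
    ∫_0^4 18*x^3 dx = 1152;  ∫_0^4 9*x^2 dx = 192.
  Sum: 65536/7 − 8192 − 3072/5 + 1152 + 192 = 66496/35.
  ∫_0^4 u'(x)^2 dx = ∫_0^4 (36*x^4 - 72*x^3 + 36*x + 9) dx. Term by term:
    ∫_0^4 36*x^4 dx = 36864/5;  ∫_0^4 -72*x^3 dx = -4608;  ∫_0^4 36*x dx = 288;
    ∫_0^4 9 dx = 36.
  Sum: 36864/5 − 4608 + 288 + 36 = 15444/5.
Adding: ||u||_{H^1}^2 = 66496/35 + 15444/5 = 174604/35.


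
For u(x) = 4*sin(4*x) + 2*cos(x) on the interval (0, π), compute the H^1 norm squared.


||u||_{H^1(0,π)}^2 = 256/15 + 140*π

u'(x) = -2*sin(x) + 16*cos(4*x).
Expand u² and (u')² and integrate term by term on (0, π), using: for integers n ≥ 1, ∫_0^π sin²(nx) dx = ∫_0^π cos²(nx) dx = π/2; for n ≠ n', ∫_0^π sin(nx)sin(n'x) dx = ∫_0^π cos(nx)cos(n'x) dx = 0; and by product-to-sum, ∫_0^π sin(nx)cos(n'x) dx = ½∫_0^π [sin((n+n')x) + sin((n−n')x)] dx, which is 0 when n+n' is even and 2n/(n²−n'²) when n+n' is odd (it need not vanish on (0, π)).
  u² squared terms: (2)²·∫cos(x)² dx = 4·π/2 = 2*π;  (4)²·∫sin(4x)² dx = 16·π/2 = 8*π.
  u² cross terms: 2·(2)·(4)·∫cos(x)·sin(4x) dx = 16·(8/15) = 128/15.
  So ∫_0^π u² dx = 2*π + 8*π + 128/15 = 128/15 + 10*π.
  (u')² squared terms: (-2)²·∫sin(x)² dx = 4·π/2 = 2*π;  (16)²·∫cos(4x)² dx = 256·π/2 = 128*π.
  (u')² cross terms: 2·(-2)·(16)·∫sin(x)·cos(4x) dx = -64·(-2/15) = 128/15.
  So ∫_0^π (u')² dx = 2*π + 128*π + 128/15 = 128/15 + 130*π.
||u||_{H^1}^2 = (128/15 + 10*π) + (128/15 + 130*π) = 256/15 + 140*π.


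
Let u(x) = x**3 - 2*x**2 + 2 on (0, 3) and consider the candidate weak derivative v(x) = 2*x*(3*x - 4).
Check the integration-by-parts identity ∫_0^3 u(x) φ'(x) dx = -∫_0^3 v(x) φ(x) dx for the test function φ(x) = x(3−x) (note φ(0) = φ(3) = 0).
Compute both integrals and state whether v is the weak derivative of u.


LHS = -189/20, RHS = -189/10. No, v is not the weak derivative of u.

u(x) = x**3 - 2*x**2 + 2, classical derivative u'(x) = 3*x**2 - 4*x.
φ(x) = x(3−x), so φ'(x) = 3 - 2*x.
Note φ(0) = φ(3) = 0, so the boundary term u·φ vanishes.
LHS = ∫_0^3 u(x) φ'(x) dx = ∫_0^3 (-2*x^4 + 7*x^3 - 6*x^2 - 4*x + 6) dx. Term by term:
  ∫_0^3 -2*x^4 dx = -486/5;  ∫_0^3 7*x^3 dx = 567/4;  ∫_0^3 -6*x^2 dx = -54;
  ∫_0^3 -4*x dx = -18;  ∫_0^3 6 dx = 18.
Sum: -486/5 + 567/4 − 54 − 18 + 18 = -189/20.
So LHS = -189/20.
∫_0^3 v(x) φ(x) dx = ∫_0^3 (-6*x^4 + 26*x^3 - 24*x^2) dx. Term by term:
  ∫_0^3 -6*x^4 dx = -1458/5;  ∫_0^3 26*x^3 dx = 1053/2;  ∫_0^3 -24*x^2 dx = -216.
Sum: -1458/5 + 1053/2 − 216 = 189/10.
So RHS = -∫_0^3 v(x) φ(x) dx = -189/10.
LHS − RHS = 189/20 ≠ 0, so the identity fails.
(For a valid weak derivative the identity must hold for EVERY test function, in particular this one. The failure shows v is NOT the weak derivative of u.)
Correct weak derivative would be u'(x) = 3*x**2 - 4*x.


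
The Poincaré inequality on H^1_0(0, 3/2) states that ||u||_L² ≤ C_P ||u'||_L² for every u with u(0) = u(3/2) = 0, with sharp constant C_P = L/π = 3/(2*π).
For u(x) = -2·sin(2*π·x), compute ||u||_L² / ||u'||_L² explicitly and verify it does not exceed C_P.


||u||_L² / ||u'||_L² = 1/(2*π) < C_P = 3/(2*π).

u(x) = -2·sin(2*π·x), so u'(x) = -4*π*cos(2*π*x).
Writing u(x) = A·sin(kπx/L) with A = -2 and k = 3, use ∫_0^L sin²(kπx/L) dx = L/2 and ∫_0^L cos²(kπx/L) dx = L/2.
u² = 4·sin²(2*π·x) and (u')² = 16*π^2·cos²(2*π·x), and each of sin², cos² integrates to L/2 = 3/4 over (0, 3/2).
∫_0^3/2 u² dx = 3, so ||u||_L² = sqrt(3).
∫_0^3/2 (u')² dx = 12*π^2, so ||u'||_L² = 2*sqrt(3)*π.
Ratio ||u||_L² / ||u'||_L² = 1/(2*π).
Sharp Poincaré constant on H^1_0(0, 3/2) is C_P = L/π = 3/(2*π), achieved by sin(2*π/3·x).
This is the k = 3 harmonic; the ratio L/(kπ) is strictly less than C_P = L/π, consistent with the sharp inequality ||u||_L² ≤ C_P ||u'||_L².


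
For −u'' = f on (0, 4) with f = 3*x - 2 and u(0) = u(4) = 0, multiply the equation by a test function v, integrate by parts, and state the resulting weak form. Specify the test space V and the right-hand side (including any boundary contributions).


V = H^1_0(0, 4) (so v(0) = v(4) = 0); weak form: ∫_0^4 u'v' dx = ∫_0^4 (3*x - 2) v dx for all v ∈ V.

Multiply both sides by a test function v and integrate from 0 to 4:
  ∫_0^4 −u''(x) v(x) dx = ∫_0^4 f(x) v(x) dx.
Integrate the LHS by parts once:
  ∫_0^4 −u'' v dx = −[u'(x) v(x)]_0^4 + ∫_0^4 u'(x) v'(x) dx.
Thus ∫_0^4 u'(x) v'(x) dx = ∫_0^4 f(x) v(x) dx + [u'(x) v(x)]_0^4.
Choose V so that boundary terms are either known or forced to vanish.
u is Dirichlet: u(0) = u(4) = 0. Let V = H^1_0(0, 4); then v(0) = v(4) = 0, and [u' v]_0^4 = 0.
Weak formulation: find u (satisfying any essential BC) such that ∫_0^4 u'(x) v'(x) dx = ∫_0^4 f v dx for all v ∈ V.
Substituting f(x) = 3*x - 2, the right-hand side is ∫_0^4 (3*x - 2) v dx.
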